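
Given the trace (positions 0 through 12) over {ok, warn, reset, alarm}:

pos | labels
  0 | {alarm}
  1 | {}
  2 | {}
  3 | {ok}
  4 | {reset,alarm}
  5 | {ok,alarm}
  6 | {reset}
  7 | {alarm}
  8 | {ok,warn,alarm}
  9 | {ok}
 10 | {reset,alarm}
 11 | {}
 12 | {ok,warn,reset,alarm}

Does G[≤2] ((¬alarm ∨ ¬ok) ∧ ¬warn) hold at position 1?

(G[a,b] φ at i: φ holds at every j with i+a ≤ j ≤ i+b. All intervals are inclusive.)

Check ((¬alarm ∨ ¬ok) ∧ ¬warn) at every j in [1,3]:
  j=1: true
  j=2: true
  j=3: true
All positions satisfy it → formula holds.

True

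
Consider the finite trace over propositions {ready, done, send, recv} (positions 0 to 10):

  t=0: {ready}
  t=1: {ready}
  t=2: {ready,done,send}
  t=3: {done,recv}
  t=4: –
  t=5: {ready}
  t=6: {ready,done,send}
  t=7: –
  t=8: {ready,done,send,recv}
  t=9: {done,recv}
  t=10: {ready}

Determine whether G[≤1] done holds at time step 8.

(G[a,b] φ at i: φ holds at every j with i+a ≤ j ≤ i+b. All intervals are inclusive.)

Holds

Check done at every j in [8,9]:
  j=8: true
  j=9: true
All positions satisfy it → formula holds.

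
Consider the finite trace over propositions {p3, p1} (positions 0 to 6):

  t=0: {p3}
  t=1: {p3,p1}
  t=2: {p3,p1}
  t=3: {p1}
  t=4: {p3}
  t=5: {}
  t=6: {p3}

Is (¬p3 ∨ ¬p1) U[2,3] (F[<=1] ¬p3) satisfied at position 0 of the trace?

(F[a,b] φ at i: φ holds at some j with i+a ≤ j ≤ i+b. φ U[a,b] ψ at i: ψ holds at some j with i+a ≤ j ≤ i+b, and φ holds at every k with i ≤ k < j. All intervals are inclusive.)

No

Need some j in [2,3] with F[<=1] ¬p3, and (¬p3 ∨ ¬p1) at every k in [0,j-1].
  j=2: F[<=1] ¬p3 holds, but (¬p3 ∨ ¬p1) fails at k=1 → not this j.
  j=3: F[<=1] ¬p3 holds, but (¬p3 ∨ ¬p1) fails at k=1 → not this j.
No j in the window works → until fails.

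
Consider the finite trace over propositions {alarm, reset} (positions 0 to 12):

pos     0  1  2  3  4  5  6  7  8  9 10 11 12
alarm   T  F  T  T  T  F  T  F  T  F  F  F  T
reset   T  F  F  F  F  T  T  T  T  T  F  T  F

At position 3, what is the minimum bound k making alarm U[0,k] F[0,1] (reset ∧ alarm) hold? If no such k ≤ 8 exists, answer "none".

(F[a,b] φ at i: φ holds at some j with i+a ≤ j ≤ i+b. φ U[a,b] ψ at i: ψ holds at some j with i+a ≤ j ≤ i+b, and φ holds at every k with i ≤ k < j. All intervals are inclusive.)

2

Need earliest j ≥ 3 with F[0,1] (reset ∧ alarm), and alarm at every k in [3,j-1].
  j=3: rhs fails.
  j=4: rhs fails.
  j=5: rhs holds; lhs holds on [3,4]. k = 2.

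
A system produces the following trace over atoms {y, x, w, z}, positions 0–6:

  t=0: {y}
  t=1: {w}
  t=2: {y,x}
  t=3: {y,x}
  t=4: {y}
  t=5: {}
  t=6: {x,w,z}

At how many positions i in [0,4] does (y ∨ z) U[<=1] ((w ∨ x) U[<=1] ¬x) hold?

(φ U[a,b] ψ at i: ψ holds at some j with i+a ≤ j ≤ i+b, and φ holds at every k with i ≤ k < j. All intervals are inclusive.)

5

Evaluate at each i in [0,4]:
  i=0: ✓ (rhs at j=0)
  i=1: ✓ (rhs at j=1)
  i=2: ✓ (rhs at j=3; lhs holds on [2,2])
  i=3: ✓ (rhs at j=3)
  i=4: ✓ (rhs at j=4)
Positions where it holds: {0, 1, 2, 3, 4} → 5.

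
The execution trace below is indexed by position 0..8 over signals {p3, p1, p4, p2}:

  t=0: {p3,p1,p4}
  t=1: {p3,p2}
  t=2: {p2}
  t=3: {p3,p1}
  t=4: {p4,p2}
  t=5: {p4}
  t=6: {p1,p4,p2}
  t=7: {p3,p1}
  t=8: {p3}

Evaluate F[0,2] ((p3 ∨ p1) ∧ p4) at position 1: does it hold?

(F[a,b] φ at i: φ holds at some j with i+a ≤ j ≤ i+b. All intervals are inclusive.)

Check ((p3 ∨ p1) ∧ p4) at each j in [1,3]:
  j=1: false
  j=2: false
  j=3: false
No position in the window satisfies it → formula fails.

False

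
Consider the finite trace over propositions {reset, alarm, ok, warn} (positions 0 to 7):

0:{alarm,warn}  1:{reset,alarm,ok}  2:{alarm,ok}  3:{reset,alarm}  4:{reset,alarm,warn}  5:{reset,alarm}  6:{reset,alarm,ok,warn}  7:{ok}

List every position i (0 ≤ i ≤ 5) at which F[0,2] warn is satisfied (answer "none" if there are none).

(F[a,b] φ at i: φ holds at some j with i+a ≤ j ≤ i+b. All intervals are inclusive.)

0, 2, 3, 4, 5

Evaluate at each i in [0,5]:
  i=0: ✓ (witness j=0)
  i=1: ✗ (none in [1,3])
  i=2: ✓ (witness j=4)
  i=3: ✓ (witness j=4)
  i=4: ✓ (witness j=4)
  i=5: ✓ (witness j=6)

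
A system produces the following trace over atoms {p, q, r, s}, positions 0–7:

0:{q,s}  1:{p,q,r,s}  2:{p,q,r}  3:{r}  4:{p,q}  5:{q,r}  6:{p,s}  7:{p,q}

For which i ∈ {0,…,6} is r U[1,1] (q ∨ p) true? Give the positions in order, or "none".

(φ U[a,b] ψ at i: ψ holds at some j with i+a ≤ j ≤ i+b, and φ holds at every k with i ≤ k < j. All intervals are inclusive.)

1, 3, 5

Evaluate at each i in [0,6]:
  i=0: ✗ (lhs fails at k=0 before rhs at j=1)
  i=1: ✓ (rhs at j=2; lhs holds on [1,1])
  i=2: ✗ (no rhs in [3,3])
  i=3: ✓ (rhs at j=4; lhs holds on [3,3])
  i=4: ✗ (lhs fails at k=4 before rhs at j=5)
  i=5: ✓ (rhs at j=6; lhs holds on [5,5])
  i=6: ✗ (lhs fails at k=6 before rhs at j=7)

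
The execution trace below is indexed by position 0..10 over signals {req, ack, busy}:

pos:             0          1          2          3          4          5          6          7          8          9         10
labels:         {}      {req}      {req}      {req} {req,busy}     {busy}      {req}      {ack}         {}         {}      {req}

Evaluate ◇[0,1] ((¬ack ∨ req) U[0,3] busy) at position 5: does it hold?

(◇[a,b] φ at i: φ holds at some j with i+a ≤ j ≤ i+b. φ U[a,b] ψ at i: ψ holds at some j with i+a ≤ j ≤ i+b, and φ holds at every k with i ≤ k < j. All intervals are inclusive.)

Yes

Check ((¬ack ∨ req) U[0,3] busy) at each j in [5,6]:
  j=5: holds
  j=6: fails
Found at j=5 → formula holds.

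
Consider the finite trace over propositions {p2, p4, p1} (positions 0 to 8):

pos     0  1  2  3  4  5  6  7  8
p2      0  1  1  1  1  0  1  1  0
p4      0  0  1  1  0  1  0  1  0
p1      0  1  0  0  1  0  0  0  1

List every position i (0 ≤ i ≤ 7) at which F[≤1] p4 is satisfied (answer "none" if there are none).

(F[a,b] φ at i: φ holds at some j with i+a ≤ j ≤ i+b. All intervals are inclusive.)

1, 2, 3, 4, 5, 6, 7

Evaluate at each i in [0,7]:
  i=0: ✗ (none in [0,1])
  i=1: ✓ (witness j=2)
  i=2: ✓ (witness j=2)
  i=3: ✓ (witness j=3)
  i=4: ✓ (witness j=5)
  i=5: ✓ (witness j=5)
  i=6: ✓ (witness j=7)
  i=7: ✓ (witness j=7)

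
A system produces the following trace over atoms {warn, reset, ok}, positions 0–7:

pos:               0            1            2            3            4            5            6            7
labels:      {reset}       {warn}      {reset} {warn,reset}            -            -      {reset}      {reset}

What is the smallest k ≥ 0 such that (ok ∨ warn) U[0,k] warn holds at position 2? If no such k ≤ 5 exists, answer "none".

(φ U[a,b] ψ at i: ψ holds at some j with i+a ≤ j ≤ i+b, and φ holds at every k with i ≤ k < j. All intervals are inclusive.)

none

Need earliest j ≥ 2 with warn, and (ok ∨ warn) at every k in [2,j-1].
  j=2: rhs fails.
  j=3: rhs holds but lhs fails at k=2.
  j=4: rhs fails.
  j=5: rhs fails.
  j=6: rhs fails.
  j=7: rhs fails.
No witness within the range → none.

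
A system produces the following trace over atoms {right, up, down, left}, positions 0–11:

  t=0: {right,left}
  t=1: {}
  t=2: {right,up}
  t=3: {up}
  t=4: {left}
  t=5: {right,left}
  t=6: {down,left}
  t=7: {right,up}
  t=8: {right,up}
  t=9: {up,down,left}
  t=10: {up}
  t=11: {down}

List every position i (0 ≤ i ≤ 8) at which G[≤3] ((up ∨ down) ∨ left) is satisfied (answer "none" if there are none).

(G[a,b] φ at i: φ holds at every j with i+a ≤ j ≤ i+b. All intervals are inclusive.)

Evaluate at each i in [0,8]:
  i=0: ✗ (fails at j=1)
  i=1: ✗ (fails at j=1)
  i=2: ✓ (all of [2,5])
  i=3: ✓ (all of [3,6])
  i=4: ✓ (all of [4,7])
  i=5: ✓ (all of [5,8])
  i=6: ✓ (all of [6,9])
  i=7: ✓ (all of [7,10])
  i=8: ✓ (all of [8,11])

2, 3, 4, 5, 6, 7, 8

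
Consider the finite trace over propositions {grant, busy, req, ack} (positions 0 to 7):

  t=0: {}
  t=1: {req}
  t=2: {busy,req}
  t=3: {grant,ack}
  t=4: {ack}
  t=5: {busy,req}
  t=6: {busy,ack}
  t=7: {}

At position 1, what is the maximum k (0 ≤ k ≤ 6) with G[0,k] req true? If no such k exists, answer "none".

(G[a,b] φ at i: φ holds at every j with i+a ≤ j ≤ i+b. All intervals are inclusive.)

req must hold from j=1 onward; find where it first fails.
  j=1: holds
  j=2: holds
  j=3: fails
Holds on [1,2], so largest k = 1.

1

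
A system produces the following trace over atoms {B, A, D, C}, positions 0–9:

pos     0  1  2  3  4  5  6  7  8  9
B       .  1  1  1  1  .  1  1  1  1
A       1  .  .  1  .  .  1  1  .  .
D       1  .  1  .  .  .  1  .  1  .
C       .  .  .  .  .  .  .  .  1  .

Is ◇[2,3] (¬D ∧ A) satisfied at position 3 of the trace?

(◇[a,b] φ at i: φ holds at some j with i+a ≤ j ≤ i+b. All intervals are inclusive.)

False

Check (¬D ∧ A) at each j in [5,6]:
  j=5: false
  j=6: false
No position in the window satisfies it → formula fails.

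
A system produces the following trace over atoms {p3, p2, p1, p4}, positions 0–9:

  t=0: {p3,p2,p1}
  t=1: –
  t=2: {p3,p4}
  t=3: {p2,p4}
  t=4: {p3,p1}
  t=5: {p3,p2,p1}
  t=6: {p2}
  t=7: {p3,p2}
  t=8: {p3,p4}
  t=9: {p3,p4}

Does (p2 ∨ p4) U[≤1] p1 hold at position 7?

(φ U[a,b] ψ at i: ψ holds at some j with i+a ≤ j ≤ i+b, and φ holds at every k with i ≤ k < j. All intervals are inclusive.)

Need some j in [7,8] with p1, and (p2 ∨ p4) at every k in [7,j-1].
  j=7: p1 false.
  j=8: p1 false.
No j in the window works → until fails.

False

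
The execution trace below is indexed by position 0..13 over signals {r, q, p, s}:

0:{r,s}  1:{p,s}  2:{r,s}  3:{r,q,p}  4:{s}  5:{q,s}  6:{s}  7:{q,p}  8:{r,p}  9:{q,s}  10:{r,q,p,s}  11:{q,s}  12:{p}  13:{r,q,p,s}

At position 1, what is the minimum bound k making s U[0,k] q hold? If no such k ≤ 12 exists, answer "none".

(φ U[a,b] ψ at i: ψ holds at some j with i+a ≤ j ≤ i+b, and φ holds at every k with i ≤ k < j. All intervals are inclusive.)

2

Need earliest j ≥ 1 with q, and s at every k in [1,j-1].
  j=1: rhs fails.
  j=2: rhs fails.
  j=3: rhs holds; lhs holds on [1,2]. k = 2.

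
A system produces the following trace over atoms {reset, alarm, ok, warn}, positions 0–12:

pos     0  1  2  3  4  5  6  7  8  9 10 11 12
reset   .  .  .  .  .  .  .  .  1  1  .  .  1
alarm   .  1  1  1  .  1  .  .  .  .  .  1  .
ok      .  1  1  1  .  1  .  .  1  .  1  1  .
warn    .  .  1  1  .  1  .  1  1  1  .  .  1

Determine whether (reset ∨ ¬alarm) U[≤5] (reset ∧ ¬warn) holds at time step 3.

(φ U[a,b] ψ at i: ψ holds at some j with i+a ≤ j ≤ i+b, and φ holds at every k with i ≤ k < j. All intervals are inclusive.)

Need some j in [3,8] with (reset ∧ ¬warn), and (reset ∨ ¬alarm) at every k in [3,j-1].
  j=3: (reset ∧ ¬warn) false.
  j=4: (reset ∧ ¬warn) false.
  j=5: (reset ∧ ¬warn) false.
  j=6: (reset ∧ ¬warn) false.
  j=7: (reset ∧ ¬warn) false.
  j=8: (reset ∧ ¬warn) false.
No j in the window works → until fails.

False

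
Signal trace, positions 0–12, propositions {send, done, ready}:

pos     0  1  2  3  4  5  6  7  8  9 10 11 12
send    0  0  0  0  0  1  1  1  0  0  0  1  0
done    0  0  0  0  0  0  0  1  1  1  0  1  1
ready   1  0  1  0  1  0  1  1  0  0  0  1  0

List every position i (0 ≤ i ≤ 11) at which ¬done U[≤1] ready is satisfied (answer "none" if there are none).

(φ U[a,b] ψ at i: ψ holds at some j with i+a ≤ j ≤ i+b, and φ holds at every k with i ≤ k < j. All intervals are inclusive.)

0, 1, 2, 3, 4, 5, 6, 7, 10, 11

Evaluate at each i in [0,11]:
  i=0: ✓ (rhs at j=0)
  i=1: ✓ (rhs at j=2; lhs holds on [1,1])
  i=2: ✓ (rhs at j=2)
  i=3: ✓ (rhs at j=4; lhs holds on [3,3])
  i=4: ✓ (rhs at j=4)
  i=5: ✓ (rhs at j=6; lhs holds on [5,5])
  i=6: ✓ (rhs at j=6)
  i=7: ✓ (rhs at j=7)
  i=8: ✗ (no rhs in [8,9])
  i=9: ✗ (no rhs in [9,10])
  i=10: ✓ (rhs at j=11; lhs holds on [10,10])
  i=11: ✓ (rhs at j=11)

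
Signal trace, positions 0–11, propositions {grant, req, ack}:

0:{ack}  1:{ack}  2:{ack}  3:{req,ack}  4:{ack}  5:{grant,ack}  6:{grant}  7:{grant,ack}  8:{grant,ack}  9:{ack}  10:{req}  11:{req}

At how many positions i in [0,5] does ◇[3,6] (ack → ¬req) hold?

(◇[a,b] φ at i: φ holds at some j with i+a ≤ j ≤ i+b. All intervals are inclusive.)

Evaluate at each i in [0,5]:
  i=0: ✓ (witness j=4)
  i=1: ✓ (witness j=4)
  i=2: ✓ (witness j=5)
  i=3: ✓ (witness j=6)
  i=4: ✓ (witness j=7)
  i=5: ✓ (witness j=8)
Positions where it holds: {0, 1, 2, 3, 4, 5} → 6.

6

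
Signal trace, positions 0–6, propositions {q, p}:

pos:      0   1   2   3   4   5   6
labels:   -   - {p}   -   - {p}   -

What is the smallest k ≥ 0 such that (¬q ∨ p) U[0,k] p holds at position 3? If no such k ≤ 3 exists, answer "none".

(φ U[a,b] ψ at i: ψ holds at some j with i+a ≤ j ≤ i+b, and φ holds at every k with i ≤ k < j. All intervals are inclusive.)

Need earliest j ≥ 3 with p, and (¬q ∨ p) at every k in [3,j-1].
  j=3: rhs fails.
  j=4: rhs fails.
  j=5: rhs holds; lhs holds on [3,4]. k = 2.

2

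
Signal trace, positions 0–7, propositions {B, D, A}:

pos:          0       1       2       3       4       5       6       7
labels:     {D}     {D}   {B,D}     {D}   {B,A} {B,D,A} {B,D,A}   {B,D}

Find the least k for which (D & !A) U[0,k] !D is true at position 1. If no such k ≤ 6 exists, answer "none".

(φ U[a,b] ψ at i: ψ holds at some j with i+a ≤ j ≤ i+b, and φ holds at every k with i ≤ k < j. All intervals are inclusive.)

3

Need earliest j ≥ 1 with !D, and (D & !A) at every k in [1,j-1].
  j=1: rhs fails.
  j=2: rhs fails.
  j=3: rhs fails.
  j=4: rhs holds; lhs holds on [1,3]. k = 3.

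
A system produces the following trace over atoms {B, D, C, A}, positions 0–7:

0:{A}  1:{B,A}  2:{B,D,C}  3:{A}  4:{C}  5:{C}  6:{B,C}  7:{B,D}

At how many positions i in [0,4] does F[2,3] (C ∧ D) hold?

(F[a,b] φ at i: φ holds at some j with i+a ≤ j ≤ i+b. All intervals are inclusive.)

Evaluate at each i in [0,4]:
  i=0: ✓ (witness j=2)
  i=1: ✗ (none in [3,4])
  i=2: ✗ (none in [4,5])
  i=3: ✗ (none in [5,6])
  i=4: ✗ (none in [6,7])
Positions where it holds: {0} → 1.

1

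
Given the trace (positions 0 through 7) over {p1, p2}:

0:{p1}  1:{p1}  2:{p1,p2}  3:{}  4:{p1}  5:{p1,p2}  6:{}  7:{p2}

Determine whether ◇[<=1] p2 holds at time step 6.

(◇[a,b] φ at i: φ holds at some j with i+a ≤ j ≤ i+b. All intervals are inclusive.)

Holds

Check p2 at each j in [6,7]:
  j=6: false
  j=7: true
Found at j=7 → formula holds.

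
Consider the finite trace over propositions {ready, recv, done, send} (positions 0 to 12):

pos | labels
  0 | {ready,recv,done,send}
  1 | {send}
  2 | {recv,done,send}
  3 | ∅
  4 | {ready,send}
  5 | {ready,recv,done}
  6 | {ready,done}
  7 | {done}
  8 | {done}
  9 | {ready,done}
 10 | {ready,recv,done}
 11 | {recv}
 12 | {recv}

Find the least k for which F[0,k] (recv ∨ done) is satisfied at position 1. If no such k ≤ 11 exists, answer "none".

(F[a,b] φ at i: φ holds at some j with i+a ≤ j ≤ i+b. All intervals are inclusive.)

1

Scan j = 1,2,… for (recv ∨ done):
  j=1: fails
  j=2: holds
First hit at j=2, so smallest k = 2-1 = 1.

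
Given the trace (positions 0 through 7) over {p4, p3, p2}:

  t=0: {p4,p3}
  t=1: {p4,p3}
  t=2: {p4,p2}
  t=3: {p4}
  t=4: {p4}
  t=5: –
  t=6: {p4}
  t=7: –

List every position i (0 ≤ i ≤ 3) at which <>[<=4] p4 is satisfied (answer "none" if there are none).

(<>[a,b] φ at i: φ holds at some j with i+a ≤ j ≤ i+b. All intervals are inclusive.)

Evaluate at each i in [0,3]:
  i=0: ✓ (witness j=0)
  i=1: ✓ (witness j=1)
  i=2: ✓ (witness j=2)
  i=3: ✓ (witness j=3)

0, 1, 2, 3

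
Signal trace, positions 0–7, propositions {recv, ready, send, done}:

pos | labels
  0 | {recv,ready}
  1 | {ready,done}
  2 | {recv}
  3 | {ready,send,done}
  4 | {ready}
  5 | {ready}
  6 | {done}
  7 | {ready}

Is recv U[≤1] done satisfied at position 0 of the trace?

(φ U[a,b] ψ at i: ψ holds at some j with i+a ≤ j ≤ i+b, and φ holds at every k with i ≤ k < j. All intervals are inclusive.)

Need some j in [0,1] with done, and recv at every k in [0,j-1].
  j=0: done false.
  j=1: done holds; recv holds at every k in [0,0] → satisfied.

Holds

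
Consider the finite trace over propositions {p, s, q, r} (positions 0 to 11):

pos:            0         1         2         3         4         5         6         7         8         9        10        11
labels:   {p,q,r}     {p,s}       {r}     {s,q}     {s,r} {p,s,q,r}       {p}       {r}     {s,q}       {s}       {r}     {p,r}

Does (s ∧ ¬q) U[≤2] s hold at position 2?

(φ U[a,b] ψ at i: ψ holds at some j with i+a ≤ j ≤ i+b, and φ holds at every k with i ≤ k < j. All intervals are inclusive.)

No

Need some j in [2,4] with s, and (s ∧ ¬q) at every k in [2,j-1].
  j=2: s false.
  j=3: s holds, but (s ∧ ¬q) fails at k=2 → not this j.
  j=4: s holds, but (s ∧ ¬q) fails at k=2 → not this j.
No j in the window works → until fails.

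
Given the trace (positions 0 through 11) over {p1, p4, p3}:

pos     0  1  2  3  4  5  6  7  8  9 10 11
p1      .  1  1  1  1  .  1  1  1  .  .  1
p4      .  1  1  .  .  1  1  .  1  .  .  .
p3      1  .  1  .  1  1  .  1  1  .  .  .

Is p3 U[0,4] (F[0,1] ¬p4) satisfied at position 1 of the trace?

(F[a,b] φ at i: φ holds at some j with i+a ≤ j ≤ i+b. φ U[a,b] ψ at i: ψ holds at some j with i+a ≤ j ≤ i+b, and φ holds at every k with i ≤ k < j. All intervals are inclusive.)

Need some j in [1,5] with F[0,1] ¬p4, and p3 at every k in [1,j-1].
  j=1: F[0,1] ¬p4 — fails (none in [1,2]).
  j=2: F[0,1] ¬p4 holds, but p3 fails at k=1 → not this j.
  j=3: F[0,1] ¬p4 holds, but p3 fails at k=1 → not this j.
  j=4: F[0,1] ¬p4 holds, but p3 fails at k=1 → not this j.
  j=5: F[0,1] ¬p4 — fails (none in [5,6]).
No j in the window works → until fails.

Does not hold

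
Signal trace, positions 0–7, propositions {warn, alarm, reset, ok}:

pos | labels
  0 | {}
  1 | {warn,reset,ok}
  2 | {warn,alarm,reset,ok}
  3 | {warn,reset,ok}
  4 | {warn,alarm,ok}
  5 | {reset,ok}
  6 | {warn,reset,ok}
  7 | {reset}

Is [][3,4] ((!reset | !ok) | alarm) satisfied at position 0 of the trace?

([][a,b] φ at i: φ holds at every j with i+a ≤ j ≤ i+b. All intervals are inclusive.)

False

Check ((!reset | !ok) | alarm) at every j in [3,4]:
  j=3: false
  j=4: true
Fails at j=3 → formula fails.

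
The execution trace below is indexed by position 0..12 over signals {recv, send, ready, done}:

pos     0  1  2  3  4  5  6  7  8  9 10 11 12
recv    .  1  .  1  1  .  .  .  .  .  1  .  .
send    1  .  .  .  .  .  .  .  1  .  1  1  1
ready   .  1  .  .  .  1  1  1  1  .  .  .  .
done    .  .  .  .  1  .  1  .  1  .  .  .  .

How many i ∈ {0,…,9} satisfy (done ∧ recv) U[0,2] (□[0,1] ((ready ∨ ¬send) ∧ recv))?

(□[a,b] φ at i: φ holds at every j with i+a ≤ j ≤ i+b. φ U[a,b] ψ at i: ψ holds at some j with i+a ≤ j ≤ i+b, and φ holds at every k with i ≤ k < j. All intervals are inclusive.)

1

Evaluate at each i in [0,9]:
  i=0: ✗ (no rhs in [0,2])
  i=1: ✗ (lhs fails at k=1 before rhs at j=3)
  i=2: ✗ (lhs fails at k=2 before rhs at j=3)
  i=3: ✓ (rhs at j=3)
  i=4: ✗ (no rhs in [4,6])
  i=5: ✗ (no rhs in [5,7])
  i=6: ✗ (no rhs in [6,8])
  i=7: ✗ (no rhs in [7,9])
  i=8: ✗ (no rhs in [8,10])
  i=9: ✗ (no rhs in [9,11])
Positions where it holds: {3} → 1.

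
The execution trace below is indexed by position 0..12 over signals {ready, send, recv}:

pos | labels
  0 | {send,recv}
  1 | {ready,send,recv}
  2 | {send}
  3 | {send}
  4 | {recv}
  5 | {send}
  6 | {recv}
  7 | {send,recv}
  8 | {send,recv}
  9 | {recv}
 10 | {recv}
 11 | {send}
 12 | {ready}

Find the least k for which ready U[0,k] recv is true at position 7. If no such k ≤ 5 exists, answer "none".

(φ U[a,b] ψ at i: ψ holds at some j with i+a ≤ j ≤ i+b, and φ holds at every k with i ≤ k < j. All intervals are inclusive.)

0

Need earliest j ≥ 7 with recv, and ready at every k in [7,j-1].
  j=7: rhs holds (empty prefix). k = 0.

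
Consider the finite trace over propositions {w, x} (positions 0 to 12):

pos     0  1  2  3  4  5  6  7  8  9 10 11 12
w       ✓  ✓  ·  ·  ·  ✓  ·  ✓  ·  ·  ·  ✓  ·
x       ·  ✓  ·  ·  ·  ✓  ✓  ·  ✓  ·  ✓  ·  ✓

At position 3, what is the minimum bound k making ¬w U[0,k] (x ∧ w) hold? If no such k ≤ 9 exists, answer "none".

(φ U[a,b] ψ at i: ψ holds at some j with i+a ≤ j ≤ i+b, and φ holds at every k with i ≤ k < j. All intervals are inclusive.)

2

Need earliest j ≥ 3 with (x ∧ w), and ¬w at every k in [3,j-1].
  j=3: rhs fails.
  j=4: rhs fails.
  j=5: rhs holds; lhs holds on [3,4]. k = 2.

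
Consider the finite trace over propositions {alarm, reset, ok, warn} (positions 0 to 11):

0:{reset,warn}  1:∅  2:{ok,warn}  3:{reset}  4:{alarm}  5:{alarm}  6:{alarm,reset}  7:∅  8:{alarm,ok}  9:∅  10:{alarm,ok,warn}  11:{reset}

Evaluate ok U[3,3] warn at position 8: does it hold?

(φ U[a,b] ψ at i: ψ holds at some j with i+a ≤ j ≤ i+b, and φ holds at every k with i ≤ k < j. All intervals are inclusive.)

Need some j in [11,11] with warn, and ok at every k in [8,j-1].
  j=11: warn false.
No j in the window works → until fails.

Does not hold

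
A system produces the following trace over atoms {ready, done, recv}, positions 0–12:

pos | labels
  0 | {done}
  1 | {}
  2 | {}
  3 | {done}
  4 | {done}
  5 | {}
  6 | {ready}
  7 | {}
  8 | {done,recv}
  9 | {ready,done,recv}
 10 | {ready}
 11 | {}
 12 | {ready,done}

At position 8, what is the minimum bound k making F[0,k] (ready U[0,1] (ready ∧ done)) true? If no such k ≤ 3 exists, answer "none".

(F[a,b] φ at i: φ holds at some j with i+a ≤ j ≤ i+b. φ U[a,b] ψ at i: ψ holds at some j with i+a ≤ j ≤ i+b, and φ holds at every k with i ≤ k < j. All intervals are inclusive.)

Scan j = 8,9,… for (ready U[0,1] (ready ∧ done)):
  j=8: fails
  j=9: holds
First hit at j=9, so smallest k = 9-8 = 1.

1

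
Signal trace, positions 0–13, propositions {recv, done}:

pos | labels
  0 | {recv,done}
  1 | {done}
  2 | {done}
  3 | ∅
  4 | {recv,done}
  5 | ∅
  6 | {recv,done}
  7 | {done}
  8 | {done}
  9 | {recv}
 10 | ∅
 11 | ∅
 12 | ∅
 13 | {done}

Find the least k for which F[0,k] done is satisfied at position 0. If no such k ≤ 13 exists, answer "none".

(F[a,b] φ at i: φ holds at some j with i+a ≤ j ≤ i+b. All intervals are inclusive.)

Scan j = 0,1,… for done:
  j=0: holds
First hit at j=0, so smallest k = 0-0 = 0.

0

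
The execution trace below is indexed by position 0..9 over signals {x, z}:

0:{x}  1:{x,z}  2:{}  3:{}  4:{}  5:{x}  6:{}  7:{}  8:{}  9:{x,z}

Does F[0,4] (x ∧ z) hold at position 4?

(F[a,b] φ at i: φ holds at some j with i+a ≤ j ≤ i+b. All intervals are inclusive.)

No

Check (x ∧ z) at each j in [4,8]:
  j=4: false
  j=5: false
  j=6: false
  j=7: false
  j=8: false
No position in the window satisfies it → formula fails.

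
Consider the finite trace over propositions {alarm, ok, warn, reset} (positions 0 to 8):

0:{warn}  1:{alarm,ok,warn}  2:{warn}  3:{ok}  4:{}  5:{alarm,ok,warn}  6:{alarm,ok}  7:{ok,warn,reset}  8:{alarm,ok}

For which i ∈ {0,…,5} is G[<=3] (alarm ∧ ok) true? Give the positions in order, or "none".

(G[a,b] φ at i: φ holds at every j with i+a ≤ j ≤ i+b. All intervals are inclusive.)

none

Evaluate at each i in [0,5]:
  i=0: ✗ (fails at j=0)
  i=1: ✗ (fails at j=2)
  i=2: ✗ (fails at j=2)
  i=3: ✗ (fails at j=3)
  i=4: ✗ (fails at j=4)
  i=5: ✗ (fails at j=7)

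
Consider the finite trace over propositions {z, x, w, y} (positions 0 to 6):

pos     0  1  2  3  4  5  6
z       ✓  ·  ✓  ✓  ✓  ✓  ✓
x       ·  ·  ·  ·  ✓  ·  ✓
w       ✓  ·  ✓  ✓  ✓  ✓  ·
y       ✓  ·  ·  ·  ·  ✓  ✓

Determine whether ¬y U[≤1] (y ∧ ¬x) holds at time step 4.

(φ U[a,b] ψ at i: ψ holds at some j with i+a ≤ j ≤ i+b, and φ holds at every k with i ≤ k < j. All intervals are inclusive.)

True

Need some j in [4,5] with (y ∧ ¬x), and ¬y at every k in [4,j-1].
  j=4: (y ∧ ¬x) false.
  j=5: (y ∧ ¬x) holds; ¬y holds at every k in [4,4] → satisfied.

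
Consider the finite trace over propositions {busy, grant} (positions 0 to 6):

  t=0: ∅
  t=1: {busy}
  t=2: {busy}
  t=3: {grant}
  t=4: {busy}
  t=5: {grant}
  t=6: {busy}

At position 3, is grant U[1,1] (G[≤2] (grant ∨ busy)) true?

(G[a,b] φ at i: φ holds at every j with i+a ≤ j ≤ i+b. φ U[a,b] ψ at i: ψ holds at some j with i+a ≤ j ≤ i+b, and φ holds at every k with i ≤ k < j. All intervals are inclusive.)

Need some j in [4,4] with G[≤2] (grant ∨ busy), and grant at every k in [3,j-1].
  j=4: G[≤2] (grant ∨ busy) holds; grant holds at every k in [3,3] → satisfied.

Yes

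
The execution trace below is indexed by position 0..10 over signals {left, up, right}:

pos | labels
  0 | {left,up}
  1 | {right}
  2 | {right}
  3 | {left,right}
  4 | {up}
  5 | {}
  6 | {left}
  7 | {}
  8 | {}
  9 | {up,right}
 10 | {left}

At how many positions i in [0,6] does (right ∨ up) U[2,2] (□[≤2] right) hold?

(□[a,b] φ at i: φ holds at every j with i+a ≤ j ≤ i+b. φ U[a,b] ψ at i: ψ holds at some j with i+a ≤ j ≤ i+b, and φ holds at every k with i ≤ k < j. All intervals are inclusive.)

Evaluate at each i in [0,6]:
  i=0: ✗ (no rhs in [2,2])
  i=1: ✗ (no rhs in [3,3])
  i=2: ✗ (no rhs in [4,4])
  i=3: ✗ (no rhs in [5,5])
  i=4: ✗ (no rhs in [6,6])
  i=5: ✗ (no rhs in [7,7])
  i=6: ✗ (no rhs in [8,8])
Positions where it holds: {} → 0.

0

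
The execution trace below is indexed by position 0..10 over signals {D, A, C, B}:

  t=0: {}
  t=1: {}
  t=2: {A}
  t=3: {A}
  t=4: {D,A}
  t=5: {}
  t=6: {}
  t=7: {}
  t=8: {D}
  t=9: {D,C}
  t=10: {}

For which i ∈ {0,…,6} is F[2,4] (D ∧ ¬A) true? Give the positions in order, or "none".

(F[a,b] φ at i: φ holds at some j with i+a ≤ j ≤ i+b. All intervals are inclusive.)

4, 5, 6

Evaluate at each i in [0,6]:
  i=0: ✗ (none in [2,4])
  i=1: ✗ (none in [3,5])
  i=2: ✗ (none in [4,6])
  i=3: ✗ (none in [5,7])
  i=4: ✓ (witness j=8)
  i=5: ✓ (witness j=8)
  i=6: ✓ (witness j=8)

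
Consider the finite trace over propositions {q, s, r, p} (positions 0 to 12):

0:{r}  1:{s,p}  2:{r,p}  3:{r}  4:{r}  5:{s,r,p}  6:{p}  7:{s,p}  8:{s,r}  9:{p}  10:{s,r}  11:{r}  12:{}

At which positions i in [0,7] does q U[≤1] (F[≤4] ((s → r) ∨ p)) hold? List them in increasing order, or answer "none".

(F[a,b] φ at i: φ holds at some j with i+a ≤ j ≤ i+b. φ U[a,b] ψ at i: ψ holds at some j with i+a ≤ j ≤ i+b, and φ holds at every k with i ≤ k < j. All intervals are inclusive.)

0, 1, 2, 3, 4, 5, 6, 7

Evaluate at each i in [0,7]:
  i=0: ✓ (rhs at j=0)
  i=1: ✓ (rhs at j=1)
  i=2: ✓ (rhs at j=2)
  i=3: ✓ (rhs at j=3)
  i=4: ✓ (rhs at j=4)
  i=5: ✓ (rhs at j=5)
  i=6: ✓ (rhs at j=6)
  i=7: ✓ (rhs at j=7)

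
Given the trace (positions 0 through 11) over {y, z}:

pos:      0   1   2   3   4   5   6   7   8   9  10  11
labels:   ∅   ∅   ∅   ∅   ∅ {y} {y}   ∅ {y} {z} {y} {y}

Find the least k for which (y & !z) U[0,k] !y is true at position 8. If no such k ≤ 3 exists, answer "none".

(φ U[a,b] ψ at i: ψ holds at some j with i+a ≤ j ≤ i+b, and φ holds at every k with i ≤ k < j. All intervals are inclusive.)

1

Need earliest j ≥ 8 with !y, and (y & !z) at every k in [8,j-1].
  j=8: rhs fails.
  j=9: rhs holds; lhs holds on [8,8]. k = 1.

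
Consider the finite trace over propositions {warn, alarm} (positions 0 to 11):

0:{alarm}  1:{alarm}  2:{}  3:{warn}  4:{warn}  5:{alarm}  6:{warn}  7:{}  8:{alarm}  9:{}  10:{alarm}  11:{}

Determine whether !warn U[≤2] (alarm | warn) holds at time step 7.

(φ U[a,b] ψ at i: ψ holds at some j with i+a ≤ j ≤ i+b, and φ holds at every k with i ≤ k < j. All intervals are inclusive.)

Need some j in [7,9] with (alarm | warn), and !warn at every k in [7,j-1].
  j=7: (alarm | warn) false.
  j=8: (alarm | warn) holds; !warn holds at every k in [7,7] → satisfied.

Yes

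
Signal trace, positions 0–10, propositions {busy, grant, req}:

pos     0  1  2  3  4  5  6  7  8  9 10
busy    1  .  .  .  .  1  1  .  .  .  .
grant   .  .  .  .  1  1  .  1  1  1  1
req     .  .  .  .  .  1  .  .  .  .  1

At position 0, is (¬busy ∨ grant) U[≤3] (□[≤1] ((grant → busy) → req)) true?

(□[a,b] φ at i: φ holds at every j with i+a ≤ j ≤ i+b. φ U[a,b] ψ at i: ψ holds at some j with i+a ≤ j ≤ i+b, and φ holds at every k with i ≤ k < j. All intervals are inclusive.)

False

Need some j in [0,3] with □[≤1] ((grant → busy) → req), and (¬busy ∨ grant) at every k in [0,j-1].
  j=0: □[≤1] ((grant → busy) → req) — fails at 0.
  j=1: □[≤1] ((grant → busy) → req) — fails at 1.
  j=2: □[≤1] ((grant → busy) → req) — fails at 2.
  j=3: □[≤1] ((grant → busy) → req) — fails at 3.
No j in the window works → until fails.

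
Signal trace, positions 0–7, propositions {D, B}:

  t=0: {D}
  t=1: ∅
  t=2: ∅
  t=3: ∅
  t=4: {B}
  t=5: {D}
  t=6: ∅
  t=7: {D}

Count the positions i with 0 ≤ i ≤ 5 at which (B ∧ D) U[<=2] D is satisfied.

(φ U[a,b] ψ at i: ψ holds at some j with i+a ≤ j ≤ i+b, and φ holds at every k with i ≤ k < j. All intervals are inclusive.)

2

Evaluate at each i in [0,5]:
  i=0: ✓ (rhs at j=0)
  i=1: ✗ (no rhs in [1,3])
  i=2: ✗ (no rhs in [2,4])
  i=3: ✗ (lhs fails at k=3 before rhs at j=5)
  i=4: ✗ (lhs fails at k=4 before rhs at j=5)
  i=5: ✓ (rhs at j=5)
Positions where it holds: {0, 5} → 2.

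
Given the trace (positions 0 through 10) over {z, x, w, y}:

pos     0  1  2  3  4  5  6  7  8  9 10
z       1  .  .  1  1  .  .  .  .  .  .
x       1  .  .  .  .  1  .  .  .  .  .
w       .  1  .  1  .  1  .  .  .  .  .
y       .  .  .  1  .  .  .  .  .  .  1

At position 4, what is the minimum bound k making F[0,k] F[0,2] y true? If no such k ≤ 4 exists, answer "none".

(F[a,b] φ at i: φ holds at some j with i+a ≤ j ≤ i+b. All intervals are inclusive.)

4

Scan j = 4,5,… for F[0,2] y:
  j=4: fails
  j=5: fails
  j=6: fails
  j=7: fails
  j=8: holds
First hit at j=8, so smallest k = 8-4 = 4.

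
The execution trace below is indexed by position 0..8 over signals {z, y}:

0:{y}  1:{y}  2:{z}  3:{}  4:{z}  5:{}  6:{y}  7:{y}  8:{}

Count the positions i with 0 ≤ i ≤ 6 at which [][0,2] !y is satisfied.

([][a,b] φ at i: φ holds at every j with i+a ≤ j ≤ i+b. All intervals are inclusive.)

Evaluate at each i in [0,6]:
  i=0: ✗ (fails at j=0)
  i=1: ✗ (fails at j=1)
  i=2: ✓ (all of [2,4])
  i=3: ✓ (all of [3,5])
  i=4: ✗ (fails at j=6)
  i=5: ✗ (fails at j=6)
  i=6: ✗ (fails at j=6)
Positions where it holds: {2, 3} → 2.

2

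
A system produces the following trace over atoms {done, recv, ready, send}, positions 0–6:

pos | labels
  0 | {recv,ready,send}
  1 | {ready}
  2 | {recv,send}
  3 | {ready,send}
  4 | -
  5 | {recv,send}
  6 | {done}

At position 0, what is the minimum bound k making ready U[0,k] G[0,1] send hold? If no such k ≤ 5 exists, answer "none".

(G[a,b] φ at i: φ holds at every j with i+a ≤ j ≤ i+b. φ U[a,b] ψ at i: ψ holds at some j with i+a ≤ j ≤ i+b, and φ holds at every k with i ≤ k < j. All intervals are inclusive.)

2

Need earliest j ≥ 0 with G[0,1] send, and ready at every k in [0,j-1].
  j=0: rhs fails.
  j=1: rhs fails.
  j=2: rhs holds; lhs holds on [0,1]. k = 2.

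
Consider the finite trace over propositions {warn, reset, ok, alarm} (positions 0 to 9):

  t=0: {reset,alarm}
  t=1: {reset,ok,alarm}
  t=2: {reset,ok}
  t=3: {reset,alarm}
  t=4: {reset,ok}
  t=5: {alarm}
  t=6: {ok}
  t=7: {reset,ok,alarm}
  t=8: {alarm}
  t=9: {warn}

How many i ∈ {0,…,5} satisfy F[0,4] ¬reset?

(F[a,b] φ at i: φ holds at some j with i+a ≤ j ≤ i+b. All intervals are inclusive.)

5

Evaluate at each i in [0,5]:
  i=0: ✗ (none in [0,4])
  i=1: ✓ (witness j=5)
  i=2: ✓ (witness j=5)
  i=3: ✓ (witness j=5)
  i=4: ✓ (witness j=5)
  i=5: ✓ (witness j=5)
Positions where it holds: {1, 2, 3, 4, 5} → 5.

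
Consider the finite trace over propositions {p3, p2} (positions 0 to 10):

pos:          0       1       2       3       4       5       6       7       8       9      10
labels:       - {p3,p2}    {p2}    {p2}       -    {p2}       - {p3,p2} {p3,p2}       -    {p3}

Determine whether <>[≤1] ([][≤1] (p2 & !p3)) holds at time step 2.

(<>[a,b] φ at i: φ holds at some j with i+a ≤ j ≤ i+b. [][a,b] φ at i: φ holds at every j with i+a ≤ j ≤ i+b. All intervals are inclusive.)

Holds

Check [][≤1] (p2 & !p3) at each j in [2,3]:
  j=2: holds on [2,3]
  j=3: fails at 4
Found at j=2 → formula holds.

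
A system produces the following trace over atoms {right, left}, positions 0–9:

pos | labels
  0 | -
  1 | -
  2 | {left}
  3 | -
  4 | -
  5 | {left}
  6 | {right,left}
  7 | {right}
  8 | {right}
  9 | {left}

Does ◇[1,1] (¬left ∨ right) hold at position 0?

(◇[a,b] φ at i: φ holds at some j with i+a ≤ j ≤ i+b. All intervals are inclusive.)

True

Check (¬left ∨ right) at each j in [1,1]:
  j=1: true
Found at j=1 → formula holds.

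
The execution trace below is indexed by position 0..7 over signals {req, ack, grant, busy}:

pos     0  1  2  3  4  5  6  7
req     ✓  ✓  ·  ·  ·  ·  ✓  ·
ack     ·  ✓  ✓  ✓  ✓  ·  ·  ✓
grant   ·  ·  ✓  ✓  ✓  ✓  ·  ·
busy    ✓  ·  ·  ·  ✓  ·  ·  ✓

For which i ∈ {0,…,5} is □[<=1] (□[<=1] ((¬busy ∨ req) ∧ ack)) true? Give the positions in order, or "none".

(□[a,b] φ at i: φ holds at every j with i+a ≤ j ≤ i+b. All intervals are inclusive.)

1

Evaluate at each i in [0,5]:
  i=0: ✗ (fails at j=0)
  i=1: ✓ (all of [1,2])
  i=2: ✗ (fails at j=3)
  i=3: ✗ (fails at j=3)
  i=4: ✗ (fails at j=4)
  i=5: ✗ (fails at j=5)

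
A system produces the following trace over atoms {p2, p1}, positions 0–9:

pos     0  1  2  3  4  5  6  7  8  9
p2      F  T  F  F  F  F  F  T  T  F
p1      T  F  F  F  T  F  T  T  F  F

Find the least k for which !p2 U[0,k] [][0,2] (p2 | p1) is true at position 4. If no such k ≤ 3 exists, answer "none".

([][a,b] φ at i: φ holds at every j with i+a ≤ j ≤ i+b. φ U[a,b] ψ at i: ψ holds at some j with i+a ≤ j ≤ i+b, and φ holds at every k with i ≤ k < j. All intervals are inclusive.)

2

Need earliest j ≥ 4 with [][0,2] (p2 | p1), and !p2 at every k in [4,j-1].
  j=4: rhs fails.
  j=5: rhs fails.
  j=6: rhs holds; lhs holds on [4,5]. k = 2.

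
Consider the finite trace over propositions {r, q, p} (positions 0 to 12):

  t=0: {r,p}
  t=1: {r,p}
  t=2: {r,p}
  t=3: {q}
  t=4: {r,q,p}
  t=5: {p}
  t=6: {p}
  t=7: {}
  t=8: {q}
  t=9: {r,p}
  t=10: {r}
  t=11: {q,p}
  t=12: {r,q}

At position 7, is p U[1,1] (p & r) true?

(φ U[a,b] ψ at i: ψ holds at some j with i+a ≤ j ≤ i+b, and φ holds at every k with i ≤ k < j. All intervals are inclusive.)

Does not hold

Need some j in [8,8] with (p & r), and p at every k in [7,j-1].
  j=8: (p & r) false.
No j in the window works → until fails.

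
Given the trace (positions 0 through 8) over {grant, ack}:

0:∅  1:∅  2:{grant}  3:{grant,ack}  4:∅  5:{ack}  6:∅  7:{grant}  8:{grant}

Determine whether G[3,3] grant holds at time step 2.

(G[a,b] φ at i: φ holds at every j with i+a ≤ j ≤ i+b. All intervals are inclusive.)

Check grant at every j in [5,5]:
  j=5: false
Fails at j=5 → formula fails.

Does not hold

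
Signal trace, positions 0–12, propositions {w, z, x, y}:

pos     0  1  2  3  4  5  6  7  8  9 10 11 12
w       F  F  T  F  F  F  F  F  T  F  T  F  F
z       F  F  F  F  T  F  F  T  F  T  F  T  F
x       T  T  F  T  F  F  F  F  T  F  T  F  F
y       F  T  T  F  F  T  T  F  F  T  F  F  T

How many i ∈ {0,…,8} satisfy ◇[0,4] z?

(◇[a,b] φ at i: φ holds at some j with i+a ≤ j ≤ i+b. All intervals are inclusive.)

Evaluate at each i in [0,8]:
  i=0: ✓ (witness j=4)
  i=1: ✓ (witness j=4)
  i=2: ✓ (witness j=4)
  i=3: ✓ (witness j=4)
  i=4: ✓ (witness j=4)
  i=5: ✓ (witness j=7)
  i=6: ✓ (witness j=7)
  i=7: ✓ (witness j=7)
  i=8: ✓ (witness j=9)
Positions where it holds: {0, 1, 2, 3, 4, 5, 6, 7, 8} → 9.

9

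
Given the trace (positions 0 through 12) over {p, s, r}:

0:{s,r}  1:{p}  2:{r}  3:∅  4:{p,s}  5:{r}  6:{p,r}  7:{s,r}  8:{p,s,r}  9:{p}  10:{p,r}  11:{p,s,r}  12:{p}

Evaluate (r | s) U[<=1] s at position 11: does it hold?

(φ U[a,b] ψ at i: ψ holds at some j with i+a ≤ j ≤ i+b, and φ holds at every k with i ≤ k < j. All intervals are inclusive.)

Yes

Need some j in [11,12] with s, and (r | s) at every k in [11,j-1].
  j=11: s holds; no prefix to check → satisfied.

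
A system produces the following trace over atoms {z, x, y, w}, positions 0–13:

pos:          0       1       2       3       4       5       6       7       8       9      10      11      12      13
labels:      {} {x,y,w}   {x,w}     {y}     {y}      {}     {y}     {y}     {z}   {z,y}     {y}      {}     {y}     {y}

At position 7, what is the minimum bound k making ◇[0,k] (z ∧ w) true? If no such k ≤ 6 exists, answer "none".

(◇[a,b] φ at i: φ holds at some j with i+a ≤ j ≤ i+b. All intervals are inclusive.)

Scan j = 7,8,… for (z ∧ w):
  j=7: fails
  j=8: fails
  j=9: fails
  j=10: fails
  j=11: fails
  j=12: fails
  j=13: fails
No j in [7,13] satisfies it → none.

none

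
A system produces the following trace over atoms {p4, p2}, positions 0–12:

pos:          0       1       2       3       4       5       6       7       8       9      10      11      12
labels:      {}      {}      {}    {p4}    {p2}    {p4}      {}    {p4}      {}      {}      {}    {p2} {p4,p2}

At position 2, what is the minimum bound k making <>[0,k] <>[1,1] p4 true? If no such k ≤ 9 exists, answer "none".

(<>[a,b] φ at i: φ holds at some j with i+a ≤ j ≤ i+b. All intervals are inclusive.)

Scan j = 2,3,… for <>[1,1] p4:
  j=2: holds
First hit at j=2, so smallest k = 2-2 = 0.

0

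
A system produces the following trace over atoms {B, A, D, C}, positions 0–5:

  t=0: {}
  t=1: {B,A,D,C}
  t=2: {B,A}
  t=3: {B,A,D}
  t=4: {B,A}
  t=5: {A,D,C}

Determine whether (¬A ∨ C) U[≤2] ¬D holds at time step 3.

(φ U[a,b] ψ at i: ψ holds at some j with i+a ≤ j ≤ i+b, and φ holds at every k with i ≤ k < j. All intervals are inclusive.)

No

Need some j in [3,5] with ¬D, and (¬A ∨ C) at every k in [3,j-1].
  j=3: ¬D false.
  j=4: ¬D holds, but (¬A ∨ C) fails at k=3 → not this j.
  j=5: ¬D false.
No j in the window works → until fails.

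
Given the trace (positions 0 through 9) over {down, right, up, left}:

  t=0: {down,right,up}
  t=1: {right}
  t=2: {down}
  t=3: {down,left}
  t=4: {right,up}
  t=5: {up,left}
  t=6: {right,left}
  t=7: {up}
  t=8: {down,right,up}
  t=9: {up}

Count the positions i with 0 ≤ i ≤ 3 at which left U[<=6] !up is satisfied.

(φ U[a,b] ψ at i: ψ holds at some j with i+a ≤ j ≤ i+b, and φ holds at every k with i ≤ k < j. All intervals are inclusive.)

Evaluate at each i in [0,3]:
  i=0: ✗ (lhs fails at k=0 before rhs at j=1)
  i=1: ✓ (rhs at j=1)
  i=2: ✓ (rhs at j=2)
  i=3: ✓ (rhs at j=3)
Positions where it holds: {1, 2, 3} → 3.

3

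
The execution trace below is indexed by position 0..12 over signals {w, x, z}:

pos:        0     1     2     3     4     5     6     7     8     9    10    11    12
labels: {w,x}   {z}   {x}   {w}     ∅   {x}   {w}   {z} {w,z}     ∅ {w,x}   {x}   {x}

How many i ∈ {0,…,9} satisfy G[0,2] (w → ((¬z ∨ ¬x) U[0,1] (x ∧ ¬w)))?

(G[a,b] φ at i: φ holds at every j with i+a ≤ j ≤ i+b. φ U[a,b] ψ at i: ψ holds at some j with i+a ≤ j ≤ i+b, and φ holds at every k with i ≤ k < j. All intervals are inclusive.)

Evaluate at each i in [0,9]:
  i=0: ✗ (fails at j=0)
  i=1: ✗ (fails at j=3)
  i=2: ✗ (fails at j=3)
  i=3: ✗ (fails at j=3)
  i=4: ✗ (fails at j=6)
  i=5: ✗ (fails at j=6)
  i=6: ✗ (fails at j=6)
  i=7: ✗ (fails at j=8)
  i=8: ✗ (fails at j=8)
  i=9: ✓ (all of [9,11])
Positions where it holds: {9} → 1.

1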